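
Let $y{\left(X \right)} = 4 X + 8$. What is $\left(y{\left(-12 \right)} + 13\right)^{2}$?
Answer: $729$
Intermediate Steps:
$y{\left(X \right)} = 8 + 4 X$
$\left(y{\left(-12 \right)} + 13\right)^{2} = \left(\left(8 + 4 \left(-12\right)\right) + 13\right)^{2} = \left(\left(8 - 48\right) + 13\right)^{2} = \left(-40 + 13\right)^{2} = \left(-27\right)^{2} = 729$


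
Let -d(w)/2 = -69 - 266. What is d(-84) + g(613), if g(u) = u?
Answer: 1283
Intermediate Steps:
d(w) = 670 (d(w) = -2*(-69 - 266) = -2*(-335) = 670)
d(-84) + g(613) = 670 + 613 = 1283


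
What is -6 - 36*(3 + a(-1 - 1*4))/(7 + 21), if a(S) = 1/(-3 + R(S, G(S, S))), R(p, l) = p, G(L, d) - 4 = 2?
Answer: -543/56 ≈ -9.6964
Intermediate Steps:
G(L, d) = 6 (G(L, d) = 4 + 2 = 6)
a(S) = 1/(-3 + S)
-6 - 36*(3 + a(-1 - 1*4))/(7 + 21) = -6 - 36*(3 + 1/(-3 + (-1 - 1*4)))/(7 + 21) = -6 - (27/7 + 9/(7*(-3 + (-1 - 4)))) = -6 - (27/7 + 9/(7*(-3 - 5))) = -6 - 36/(28/(3 + 1/(-8))) = -6 - 36/(28/(3 - ⅛)) = -6 - 36/(28/(23/8)) = -6 - 36/(28*(8/23)) = -6 - 36/224/23 = -6 - 36*23/224 = -6 - 207/56 = -543/56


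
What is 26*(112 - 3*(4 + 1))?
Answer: 2522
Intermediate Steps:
26*(112 - 3*(4 + 1)) = 26*(112 - 3*5) = 26*(112 - 15) = 26*97 = 2522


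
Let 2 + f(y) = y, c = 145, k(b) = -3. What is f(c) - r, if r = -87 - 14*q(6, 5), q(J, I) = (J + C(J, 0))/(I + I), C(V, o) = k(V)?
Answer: 1171/5 ≈ 234.20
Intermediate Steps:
C(V, o) = -3
q(J, I) = (-3 + J)/(2*I) (q(J, I) = (J - 3)/(I + I) = (-3 + J)/((2*I)) = (-3 + J)*(1/(2*I)) = (-3 + J)/(2*I))
f(y) = -2 + y
r = -456/5 (r = -87 - 7*(-3 + 6)/5 = -87 - 7*3/5 = -87 - 14*3/10 = -87 - 21/5 = -456/5 ≈ -91.200)
f(c) - r = (-2 + 145) - 1*(-456/5) = 143 + 456/5 = 1171/5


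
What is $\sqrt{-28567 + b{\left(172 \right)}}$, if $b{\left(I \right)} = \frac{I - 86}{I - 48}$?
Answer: $\frac{i \sqrt{109808882}}{62} \approx 169.02 i$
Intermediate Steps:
$b{\left(I \right)} = \frac{-86 + I}{-48 + I}$
$\sqrt{-28567 + b{\left(172 \right)}} = \sqrt{-28567 + \frac{-86 + 172}{-48 + 172}} = \sqrt{-28567 + \frac{1}{124} \cdot 86} = \sqrt{-28567 + \frac{43}{62}} = \sqrt{- \frac{1771111}{62}} = \frac{i \sqrt{109808882}}{62}$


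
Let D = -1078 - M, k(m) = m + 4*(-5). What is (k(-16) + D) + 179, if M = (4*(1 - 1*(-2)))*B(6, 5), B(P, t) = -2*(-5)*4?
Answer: -1415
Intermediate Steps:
k(m) = -20 + m (k(m) = m - 20 = -20 + m)
B(P, t) = 40 (B(P, t) = 10*4 = 40)
M = 480 (M = (4*(1 - 1*(-2)))*40 = (4*(1 + 2))*40 = (4*3)*40 = 12*40 = 480)
D = -1558 (D = -1078 - 1*480 = -1078 - 480 = -1558)
(k(-16) + D) + 179 = ((-20 - 16) - 1558) + 179 = (-36 - 1558) + 179 = -1594 + 179 = -1415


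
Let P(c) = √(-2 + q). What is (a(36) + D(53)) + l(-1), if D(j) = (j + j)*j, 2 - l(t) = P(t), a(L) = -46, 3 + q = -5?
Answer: 5574 - I*√10 ≈ 5574.0 - 3.1623*I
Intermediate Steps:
q = -8 (q = -3 - 5 = -8)
P(c) = I*√10 (P(c) = √(-2 - 8) = √(-10) = I*√10)
l(t) = 2 - I*√10
D(j) = 2*j² (D(j) = (2*j)*j = 2*j²)
(a(36) + D(53)) + l(-1) = (-46 + 2*53²) + (2 - I*√10) = (-46 + 2*2809) + (2 - I*√10) = (-46 + 5618) + (2 - I*√10) = 5572 + (2 - I*√10) = 5574 - I*√10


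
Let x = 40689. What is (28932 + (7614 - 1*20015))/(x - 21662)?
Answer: 16531/19027 ≈ 0.86882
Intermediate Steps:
(28932 + (7614 - 1*20015))/(x - 21662) = (28932 + (7614 - 1*20015))/(40689 - 21662) = (28932 + (7614 - 20015))/19027 = (28932 - 12401)*(1/19027) = 16531*(1/19027) = 16531/19027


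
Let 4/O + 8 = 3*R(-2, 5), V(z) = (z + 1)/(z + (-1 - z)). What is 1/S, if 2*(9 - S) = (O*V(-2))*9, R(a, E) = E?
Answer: 7/45 ≈ 0.15556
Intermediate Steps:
V(z) = -1 - z (V(z) = (1 + z)/(-1) = (1 + z)*(-1) = -1 - z)
O = 4/7 (O = 4/(-8 + 3*5) = 4/(-8 + 15) = 4/7 ≈ 0.57143)
S = 45/7 (S = 9 - 4*(-1 - 1*(-2))/7*9/2 = 9 - 4*(-1 + 2)/7*9/2 = 9 - (4/7)*1*9/2 = 9 - 2*9/7 = 9 - ½*36/7 = 9 - 18/7 = 45/7 ≈ 6.4286)
1/S = 1/(45/7) = 7/45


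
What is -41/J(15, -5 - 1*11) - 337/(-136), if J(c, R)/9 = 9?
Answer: 21721/11016 ≈ 1.9718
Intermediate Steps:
J(c, R) = 81 (J(c, R) = 9*9 = 81)
-41/J(15, -5 - 1*11) - 337/(-136) = -41/81 - 337/(-136) = -41*1/81 - 337*(-1/136) = -41/81 + 337/136 = 21721/11016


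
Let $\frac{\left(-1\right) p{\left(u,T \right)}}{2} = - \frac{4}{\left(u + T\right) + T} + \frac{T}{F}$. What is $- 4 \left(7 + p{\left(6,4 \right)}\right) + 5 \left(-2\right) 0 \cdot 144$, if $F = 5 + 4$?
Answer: $- \frac{1684}{63} \approx -26.73$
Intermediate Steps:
$F = 9$
$p{\left(u,T \right)} = \frac{8}{u + 2 T} - \frac{2 T}{9}$ ($p{\left(u,T \right)} = - 2 \left(- \frac{4}{\left(u + T\right) + T} + \frac{T}{9}\right) = - 2 \left(- \frac{4}{\left(T + u\right) + T} + T \frac{1}{9}\right) = - 2 \left(- \frac{4}{u + 2 T} + \frac{T}{9}\right) = \frac{8}{u + 2 T} - \frac{2 T}{9}$)
$- 4 \left(7 + p{\left(6,4 \right)}\right) + 5 \left(-2\right) 0 \cdot 144 = - 4 \left(7 + \frac{2 \left(36 - 2 \cdot 4^{2} - 4 \cdot 6\right)}{9 \left(6 + 2 \cdot 4\right)}\right) + 5 \left(-2\right) 0 \cdot 144 = - 4 \left(7 + \frac{2 \left(36 - 32 - 24\right)}{9 \left(6 + 8\right)}\right) + \left(-10\right) 0 \cdot 144 = - 4 \left(7 + \frac{2 \left(36 - 32 - 24\right)}{9 \cdot 14}\right) + 0 \cdot 144 = - 4 \left(7 + \frac{2}{9} \cdot \frac{1}{14} \left(-20\right)\right) + 0 = - 4 \left(7 - \frac{20}{63}\right) + 0 = \left(-4\right) \frac{421}{63} + 0 = - \frac{1684}{63} + 0 = - \frac{1684}{63}$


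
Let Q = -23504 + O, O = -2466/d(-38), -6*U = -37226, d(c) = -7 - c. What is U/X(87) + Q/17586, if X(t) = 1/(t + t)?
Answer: 294267702437/272583 ≈ 1.0796e+6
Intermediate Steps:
U = 18613/3 (U = -⅙*(-37226) = 18613/3 ≈ 6204.3)
O = -2466/31 (O = -2466/(-7 - 1*(-38)) = -2466/(-7 + 38) = -2466/31 ≈ -79.548)
Q = -731090/31 (Q = -23504 - 2466/31 = -731090/31 ≈ -23584.)
X(t) = 1/(2*t)
U/X(87) + Q/17586 = 18613/(3*(((½)/87))) - 731090/31/17586 = 18613/(3*(((½)*(1/87)))) - 731090/31*1/17586 = 18613/(3*(1/174)) - 365545/272583 = (18613/3)*174 - 365545/272583 = 1079554 - 365545/272583 = 294267702437/272583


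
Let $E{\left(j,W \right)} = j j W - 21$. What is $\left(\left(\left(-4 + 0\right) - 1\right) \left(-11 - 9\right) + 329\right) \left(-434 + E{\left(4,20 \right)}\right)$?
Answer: $-57915$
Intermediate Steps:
$E{\left(j,W \right)} = -21 + W j^{2}$ ($E{\left(j,W \right)} = j^{2} W - 21 = W j^{2} - 21 = -21 + W j^{2}$)
$\left(\left(\left(-4 + 0\right) - 1\right) \left(-11 - 9\right) + 329\right) \left(-434 + E{\left(4,20 \right)}\right) = \left(\left(\left(-4 + 0\right) - 1\right) \left(-11 - 9\right) + 329\right) \left(-434 - \left(21 - 20 \cdot 4^{2}\right)\right) = \left(\left(-4 - 1\right) \left(-20\right) + 329\right) \left(-434 + \left(-21 + 20 \cdot 16\right)\right) = \left(\left(-5\right) \left(-20\right) + 329\right) \left(-434 + \left(-21 + 320\right)\right) = \left(100 + 329\right) \left(-434 + 299\right) = 429 \left(-135\right) = -57915$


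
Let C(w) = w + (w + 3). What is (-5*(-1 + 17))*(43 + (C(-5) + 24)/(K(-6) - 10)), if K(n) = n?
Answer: -3355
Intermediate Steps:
C(w) = 3 + 2*w (C(w) = w + (3 + w) = 3 + 2*w)
(-5*(-1 + 17))*(43 + (C(-5) + 24)/(K(-6) - 10)) = (-5*(-1 + 17))*(43 + ((3 + 2*(-5)) + 24)/(-6 - 10)) = (-5*16)*(43 + ((3 - 10) + 24)/(-16)) = -80*(43 + (-7 + 24)*(-1/16)) = -80*(43 + 17*(-1/16)) = -80*(43 - 17/16) = -80*671/16 = -3355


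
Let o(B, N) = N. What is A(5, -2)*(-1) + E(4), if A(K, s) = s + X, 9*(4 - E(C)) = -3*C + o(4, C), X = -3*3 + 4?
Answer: 107/9 ≈ 11.889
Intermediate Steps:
X = -5 (X = -9 + 4 = -5)
E(C) = 4 + 2*C/9 (E(C) = 4 - (-3*C + C)/9 = 4 - (-2)*C/9 = 4 + 2*C/9)
A(K, s) = -5 + s (A(K, s) = s - 5 = -5 + s)
A(5, -2)*(-1) + E(4) = (-5 - 2)*(-1) + (4 + (2/9)*4) = -7*(-1) + (4 + 8/9) = 7 + 44/9 = 107/9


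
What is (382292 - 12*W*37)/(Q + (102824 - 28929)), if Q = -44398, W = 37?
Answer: 365864/29497 ≈ 12.403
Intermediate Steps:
(382292 - 12*W*37)/(Q + (102824 - 28929)) = (382292 - 12*37*37)/(-44398 + (102824 - 28929)) = (382292 - 444*37)/(-44398 + 73895) = (382292 - 16428)/29497 = 365864*(1/29497) = 365864/29497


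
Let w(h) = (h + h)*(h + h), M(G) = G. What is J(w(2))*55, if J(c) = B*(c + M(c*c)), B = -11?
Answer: -164560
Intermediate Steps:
w(h) = 4*h² (w(h) = (2*h)*(2*h) = 4*h²)
J(c) = -11*c - 11*c² (J(c) = -11*(c + c*c) = -11*(c + c²) = -11*c - 11*c²)
J(w(2))*55 = (11*(4*2²)*(-1 - 4*2²))*55 = (11*(4*4)*(-1 - 4*4))*55 = (11*16*(-1 - 1*16))*55 = (11*16*(-1 - 16))*55 = (11*16*(-17))*55 = -2992*55 = -164560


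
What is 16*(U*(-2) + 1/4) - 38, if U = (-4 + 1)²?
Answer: -322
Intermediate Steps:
U = 9 (U = (-3)² = 9)
16*(U*(-2) + 1/4) - 38 = 16*(9*(-2) + 1/4) - 38 = 16*(-18 + ¼) - 38 = 16*(-71/4) - 38 = -284 - 38 = -322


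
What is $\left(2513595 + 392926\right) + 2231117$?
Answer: $5137638$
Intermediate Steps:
$\left(2513595 + 392926\right) + 2231117 = 2906521 + 2231117 = 5137638$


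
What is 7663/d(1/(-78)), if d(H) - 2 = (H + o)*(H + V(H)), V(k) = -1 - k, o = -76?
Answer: 597714/6085 ≈ 98.227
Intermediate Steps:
d(H) = 78 - H (d(H) = 2 + (H - 76)*(H + (-1 - H)) = 2 + (-76 + H)*(-1) = 2 + (76 - H) = 78 - H)
7663/d(1/(-78)) = 7663/(78 - 1/(-78)) = 7663/(78 - 1*(-1/78)) = 7663/(78 + 1/78) = 7663/(6085/78) = 7663*(78/6085) = 597714/6085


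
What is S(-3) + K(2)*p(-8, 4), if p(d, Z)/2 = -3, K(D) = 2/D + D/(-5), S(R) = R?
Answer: -33/5 ≈ -6.6000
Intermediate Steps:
K(D) = 2/D - D/5 (K(D) = 2/D + D*(-⅕) = 2/D - D/5)
p(d, Z) = -6 (p(d, Z) = 2*(-3) = -6)
S(-3) + K(2)*p(-8, 4) = -3 + (2/2 - ⅕*2)*(-6) = -3 + (2*(½) - ⅖)*(-6) = -3 + (1 - ⅖)*(-6) = -3 + (⅗)*(-6) = -3 - 18/5 = -33/5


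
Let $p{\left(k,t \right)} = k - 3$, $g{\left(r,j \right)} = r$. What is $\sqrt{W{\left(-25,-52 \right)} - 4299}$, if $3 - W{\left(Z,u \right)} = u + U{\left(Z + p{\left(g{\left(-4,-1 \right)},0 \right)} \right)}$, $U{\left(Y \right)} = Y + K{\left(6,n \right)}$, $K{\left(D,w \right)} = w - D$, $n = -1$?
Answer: $29 i \sqrt{5} \approx 64.846 i$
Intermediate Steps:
$p{\left(k,t \right)} = -3 + k$
$U{\left(Y \right)} = -7 + Y$ ($U{\left(Y \right)} = Y - 7 = -7 + Y$)
$W{\left(Z,u \right)} = 17 - Z - u$ ($W{\left(Z,u \right)} = 3 - \left(u + \left(-7 + \left(Z - 7\right)\right)\right) = 3 - \left(u + \left(-7 + \left(-7 + Z\right)\right)\right) = 3 - \left(u + \left(-14 + Z\right)\right) = 3 - \left(-14 + Z + u\right) = 17 - Z - u$)
$\sqrt{W{\left(-25,-52 \right)} - 4299} = \sqrt{\left(17 - -25 - -52\right) - 4299} = \sqrt{\left(17 + 25 + 52\right) - 4299} = \sqrt{94 - 4299} = \sqrt{-4205} = 29 i \sqrt{5}$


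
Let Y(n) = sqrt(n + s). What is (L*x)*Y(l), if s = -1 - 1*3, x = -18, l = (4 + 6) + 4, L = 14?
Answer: -252*sqrt(10) ≈ -796.89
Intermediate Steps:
l = 14 (l = 10 + 4 = 14)
s = -4 (s = -1 - 3 = -4)
Y(n) = sqrt(-4 + n) (Y(n) = sqrt(n - 4) = sqrt(-4 + n))
(L*x)*Y(l) = (14*(-18))*sqrt(-4 + 14) = -252*sqrt(10)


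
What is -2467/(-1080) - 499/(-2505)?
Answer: 447917/180360 ≈ 2.4835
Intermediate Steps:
-2467/(-1080) - 499/(-2505) = -2467*(-1/1080) - 499*(-1/2505) = 2467/1080 + 499/2505 = 447917/180360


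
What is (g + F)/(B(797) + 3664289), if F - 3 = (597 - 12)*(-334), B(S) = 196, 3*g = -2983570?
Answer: -324521/999405 ≈ -0.32471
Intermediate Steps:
g = -2983570/3 (g = (⅓)*(-2983570) = -2983570/3 ≈ -9.9452e+5)
F = -195387 (F = 3 + (597 - 12)*(-334) = 3 + 585*(-334) = 3 - 195390 = -195387)
(g + F)/(B(797) + 3664289) = (-2983570/3 - 195387)/(196 + 3664289) = -3569731/3/3664485 = -3569731/3*1/3664485 = -324521/999405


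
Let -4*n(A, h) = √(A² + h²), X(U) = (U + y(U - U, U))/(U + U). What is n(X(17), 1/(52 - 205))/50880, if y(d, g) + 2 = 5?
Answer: -√8101/31138560 ≈ -2.8905e-6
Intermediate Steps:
y(d, g) = 3 (y(d, g) = -2 + 5 = 3)
X(U) = (3 + U)/(2*U) (X(U) = (U + 3)/(U + U) = (3 + U)/((2*U)) = (3 + U)*(1/(2*U)) = (3 + U)/(2*U))
n(A, h) = -√(A² + h²)/4
n(X(17), 1/(52 - 205))/50880 = -√(((½)*(3 + 17)/17)² + (1/(52 - 205))²)/4/50880 = -√(((½)*(1/17)*20)² + (1/(-153))²)/4*(1/50880) = -√((10/17)² + (-1/153)²)/4*(1/50880) = -√(100/289 + 1/23409)/4*(1/50880) = -√8101/612*(1/50880) = -√8101/31138560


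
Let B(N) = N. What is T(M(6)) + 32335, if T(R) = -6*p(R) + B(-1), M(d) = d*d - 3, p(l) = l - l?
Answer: 32334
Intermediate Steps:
p(l) = 0 (p(l) = l - l = 0)
M(d) = -3 + d² (M(d) = d² - 3 = -3 + d²)
T(R) = -1 (T(R) = -6*0 - 1 = 0 - 1 = -1)
T(M(6)) + 32335 = -1 + 32335 = 32334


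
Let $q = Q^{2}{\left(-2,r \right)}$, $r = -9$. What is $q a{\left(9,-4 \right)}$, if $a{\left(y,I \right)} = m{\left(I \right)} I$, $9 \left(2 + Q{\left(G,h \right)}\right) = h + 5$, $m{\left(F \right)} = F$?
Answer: $\frac{7744}{81} \approx 95.605$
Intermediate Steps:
$Q{\left(G,h \right)} = - \frac{13}{9} + \frac{h}{9}$ ($Q{\left(G,h \right)} = -2 + \frac{h + 5}{9} = -2 + \frac{5 + h}{9} = -2 + \left(\frac{5}{9} + \frac{h}{9}\right) = - \frac{13}{9} + \frac{h}{9}$)
$a{\left(y,I \right)} = I^{2}$ ($a{\left(y,I \right)} = I I = I^{2}$)
$q = \frac{484}{81}$ ($q = \left(- \frac{13}{9} + \frac{1}{9} \left(-9\right)\right)^{2} = \left(- \frac{13}{9} - 1\right)^{2} = \left(- \frac{22}{9}\right)^{2} = \frac{484}{81} \approx 5.9753$)
$q a{\left(9,-4 \right)} = \frac{484 \left(-4\right)^{2}}{81} = \frac{484}{81} \cdot 16 = \frac{7744}{81}$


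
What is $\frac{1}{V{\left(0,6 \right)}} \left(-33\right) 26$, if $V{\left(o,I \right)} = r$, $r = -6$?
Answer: $143$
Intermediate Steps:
$V{\left(o,I \right)} = -6$
$\frac{1}{V{\left(0,6 \right)}} \left(-33\right) 26 = \frac{1}{-6} \left(-33\right) 26 = \left(- \frac{1}{6}\right) \left(-33\right) 26 = \frac{11}{2} \cdot 26 = 143$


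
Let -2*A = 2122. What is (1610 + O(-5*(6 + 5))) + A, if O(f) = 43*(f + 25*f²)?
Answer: 3250059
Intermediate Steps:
O(f) = 43*f + 1075*f²
A = -1061 (A = -½*2122 = -1061)
(1610 + O(-5*(6 + 5))) + A = (1610 + 43*(-5*(6 + 5))*(1 + 25*(-5*(6 + 5)))) - 1061 = (1610 + 43*(-5*11)*(1 + 25*(-5*11))) - 1061 = (1610 + 43*(-55)*(1 + 25*(-55))) - 1061 = (1610 + 43*(-55)*(1 - 1375)) - 1061 = (1610 + 43*(-55)*(-1374)) - 1061 = (1610 + 3249510) - 1061 = 3251120 - 1061 = 3250059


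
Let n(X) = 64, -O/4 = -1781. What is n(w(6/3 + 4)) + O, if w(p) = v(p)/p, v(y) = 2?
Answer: 7188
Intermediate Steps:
O = 7124 (O = -4*(-1781) = 7124)
w(p) = 2/p
n(w(6/3 + 4)) + O = 64 + 7124 = 7188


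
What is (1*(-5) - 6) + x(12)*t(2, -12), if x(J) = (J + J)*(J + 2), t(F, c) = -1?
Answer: -347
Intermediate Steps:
x(J) = 2*J*(2 + J) (x(J) = (2*J)*(2 + J) = 2*J*(2 + J))
(1*(-5) - 6) + x(12)*t(2, -12) = (1*(-5) - 6) + (2*12*(2 + 12))*(-1) = (-5 - 6) + (2*12*14)*(-1) = -11 + 336*(-1) = -11 - 336 = -347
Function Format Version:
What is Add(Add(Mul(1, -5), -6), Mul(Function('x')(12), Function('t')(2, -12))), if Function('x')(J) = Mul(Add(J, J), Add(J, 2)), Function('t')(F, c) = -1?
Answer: -347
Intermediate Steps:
Function('x')(J) = Mul(2, J, Add(2, J)) (Function('x')(J) = Mul(Mul(2, J), Add(2, J)) = Mul(2, J, Add(2, J)))
Add(Add(Mul(1, -5), -6), Mul(Function('x')(12), Function('t')(2, -12))) = Add(Add(Mul(1, -5), -6), Mul(Mul(2, 12, Add(2, 12)), -1)) = Add(Add(-5, -6), Mul(Mul(2, 12, 14), -1)) = Add(-11, Mul(336, -1)) = Add(-11, -336) = -347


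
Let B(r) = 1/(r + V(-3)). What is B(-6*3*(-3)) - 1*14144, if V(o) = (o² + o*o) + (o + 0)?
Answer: -975935/69 ≈ -14144.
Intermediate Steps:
V(o) = o + 2*o² (V(o) = (o² + o²) + o = 2*o² + o = o + 2*o²)
B(r) = 1/(15 + r) (B(r) = 1/(r - 3*(1 + 2*(-3))) = 1/(r - 3*(1 - 6)) = 1/(r - 3*(-5)) = 1/(r + 15) = 1/(15 + r))
B(-6*3*(-3)) - 1*14144 = 1/(15 - 6*3*(-3)) - 1*14144 = 1/(15 - 18*(-3)) - 14144 = 1/(15 + 54) - 14144 = 1/69 - 14144 = -975935/69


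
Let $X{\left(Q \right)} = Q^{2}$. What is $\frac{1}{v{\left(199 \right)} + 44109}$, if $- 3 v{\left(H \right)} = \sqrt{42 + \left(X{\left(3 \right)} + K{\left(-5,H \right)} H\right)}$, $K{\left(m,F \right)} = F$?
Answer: $\frac{396981}{17510395277} + \frac{6 \sqrt{9913}}{17510395277} \approx 2.2705 \cdot 10^{-5}$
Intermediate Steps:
$v{\left(H \right)} = - \frac{\sqrt{51 + H^{2}}}{3}$ ($v{\left(H \right)} = - \frac{\sqrt{42 + \left(3^{2} + H H\right)}}{3} = - \frac{\sqrt{42 + \left(9 + H^{2}\right)}}{3} = - \frac{\sqrt{51 + H^{2}}}{3}$)
$\frac{1}{v{\left(199 \right)} + 44109} = \frac{1}{- \frac{\sqrt{51 + 199^{2}}}{3} + 44109} = \frac{1}{- \frac{\sqrt{51 + 39601}}{3} + 44109} = \frac{1}{- \frac{\sqrt{39652}}{3} + 44109} = \frac{1}{- \frac{2 \sqrt{9913}}{3} + 44109} = \frac{1}{44109 - \frac{2 \sqrt{9913}}{3}}$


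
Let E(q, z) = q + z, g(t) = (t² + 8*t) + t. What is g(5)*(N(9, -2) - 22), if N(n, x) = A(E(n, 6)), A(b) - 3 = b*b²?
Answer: 234920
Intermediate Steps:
g(t) = t² + 9*t
A(b) = 3 + b³ (A(b) = 3 + b*b² = 3 + b³)
N(n, x) = 3 + (6 + n)³ (N(n, x) = 3 + (n + 6)³ = 3 + (6 + n)³)
g(5)*(N(9, -2) - 22) = (5*(9 + 5))*((3 + (6 + 9)³) - 22) = (5*14)*((3 + 15³) - 22) = 70*((3 + 3375) - 22) = 70*(3378 - 22) = 70*3356 = 234920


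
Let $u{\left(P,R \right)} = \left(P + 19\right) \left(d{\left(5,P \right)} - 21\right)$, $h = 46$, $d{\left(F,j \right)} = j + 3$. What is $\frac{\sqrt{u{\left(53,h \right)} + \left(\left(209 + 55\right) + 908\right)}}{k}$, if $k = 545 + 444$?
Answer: $\frac{2 \sqrt{923}}{989} \approx 0.061438$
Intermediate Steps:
$d{\left(F,j \right)} = 3 + j$
$u{\left(P,R \right)} = \left(-18 + P\right) \left(19 + P\right)$ ($u{\left(P,R \right)} = \left(P + 19\right) \left(\left(3 + P\right) - 21\right) = \left(19 + P\right) \left(-18 + P\right) = \left(-18 + P\right) \left(19 + P\right)$)
$k = 989$
$\frac{\sqrt{u{\left(53,h \right)} + \left(\left(209 + 55\right) + 908\right)}}{k} = \frac{\sqrt{\left(-342 + 53 + 53^{2}\right) + \left(\left(209 + 55\right) + 908\right)}}{989} = \sqrt{\left(-342 + 53 + 2809\right) + \left(264 + 908\right)} \frac{1}{989} = \sqrt{2520 + 1172} \cdot \frac{1}{989} = \sqrt{3692} \cdot \frac{1}{989} = 2 \sqrt{923} \cdot \frac{1}{989} = \frac{2 \sqrt{923}}{989}$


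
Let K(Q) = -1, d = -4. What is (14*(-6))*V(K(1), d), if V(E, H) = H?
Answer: 336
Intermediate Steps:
(14*(-6))*V(K(1), d) = (14*(-6))*(-4) = -84*(-4) = 336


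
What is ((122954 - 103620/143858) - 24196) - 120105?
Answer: -139592743/6539 ≈ -21348.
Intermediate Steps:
((122954 - 103620/143858) - 24196) - 120105 = ((122954 - 103620*1/143858) - 24196) - 120105 = ((122954 - 4710/6539) - 24196) - 120105 = (803991496/6539 - 24196) - 120105 = 645773852/6539 - 120105 = -139592743/6539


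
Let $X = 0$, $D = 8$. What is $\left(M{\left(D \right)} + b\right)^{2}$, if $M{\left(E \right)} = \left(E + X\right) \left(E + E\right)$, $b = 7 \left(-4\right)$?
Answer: $10000$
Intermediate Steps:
$b = -28$
$M{\left(E \right)} = 2 E^{2}$ ($M{\left(E \right)} = \left(E + 0\right) \left(E + E\right) = E 2 E = 2 E^{2}$)
$\left(M{\left(D \right)} + b\right)^{2} = \left(2 \cdot 8^{2} - 28\right)^{2} = \left(2 \cdot 64 - 28\right)^{2} = \left(128 - 28\right)^{2} = 100^{2} = 10000$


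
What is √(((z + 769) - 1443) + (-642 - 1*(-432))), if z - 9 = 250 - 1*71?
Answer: 2*I*√174 ≈ 26.382*I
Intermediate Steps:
z = 188 (z = 9 + (250 - 1*71) = 9 + (250 - 71) = 9 + 179 = 188)
√(((z + 769) - 1443) + (-642 - 1*(-432))) = √(((188 + 769) - 1443) + (-642 - 1*(-432))) = √((957 - 1443) + (-642 + 432)) = √(-486 - 210) = √(-696) = 2*I*√174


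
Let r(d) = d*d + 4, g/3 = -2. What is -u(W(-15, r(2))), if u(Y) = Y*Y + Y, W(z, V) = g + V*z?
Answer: -15750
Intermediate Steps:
g = -6 (g = 3*(-2) = -6)
r(d) = 4 + d² (r(d) = d² + 4 = 4 + d²)
W(z, V) = -6 + V*z
u(Y) = Y + Y² (u(Y) = Y² + Y = Y + Y²)
-u(W(-15, r(2))) = -(-6 + (4 + 2²)*(-15))*(1 + (-6 + (4 + 2²)*(-15))) = -(-6 + (4 + 4)*(-15))*(1 + (-6 + (4 + 4)*(-15))) = -(-6 + 8*(-15))*(1 + (-6 + 8*(-15))) = -(-6 - 120)*(1 + (-6 - 120)) = -(-126)*(1 - 126) = -(-126)*(-125) = -1*15750 = -15750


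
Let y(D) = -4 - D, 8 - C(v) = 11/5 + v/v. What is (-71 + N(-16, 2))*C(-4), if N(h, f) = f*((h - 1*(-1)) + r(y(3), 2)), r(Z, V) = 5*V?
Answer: -1944/5 ≈ -388.80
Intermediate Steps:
C(v) = 24/5 (C(v) = 8 - (11/5 + v/v) = 8 - (11*(1/5) + 1) = 8 - (11/5 + 1) = 8 - 1*16/5 = 8 - 16/5 = 24/5)
N(h, f) = f*(11 + h) (N(h, f) = f*((h - 1*(-1)) + 5*2) = f*((h + 1) + 10) = f*((1 + h) + 10) = f*(11 + h))
(-71 + N(-16, 2))*C(-4) = (-71 + 2*(11 - 16))*(24/5) = (-71 + 2*(-5))*(24/5) = (-71 - 10)*(24/5) = -81*24/5 = -1944/5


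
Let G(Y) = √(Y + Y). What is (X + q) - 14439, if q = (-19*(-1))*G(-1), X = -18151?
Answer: -32590 + 19*I*√2 ≈ -32590.0 + 26.87*I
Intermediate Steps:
G(Y) = √2*√Y (G(Y) = √(2*Y) = √2*√Y)
q = 19*I*√2 (q = (-19*(-1))*(√2*√(-1)) = 19*(√2*I) = 19*(I*√2) = 19*I*√2 ≈ 26.87*I)
(X + q) - 14439 = (-18151 + 19*I*√2) - 14439 = -32590 + 19*I*√2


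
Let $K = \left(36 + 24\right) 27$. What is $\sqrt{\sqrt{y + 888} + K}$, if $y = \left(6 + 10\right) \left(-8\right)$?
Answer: $\sqrt{1620 + 2 \sqrt{190}} \approx 40.59$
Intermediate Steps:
$y = -128$ ($y = 16 \left(-8\right) = -128$)
$K = 1620$ ($K = 60 \cdot 27 = 1620$)
$\sqrt{\sqrt{y + 888} + K} = \sqrt{\sqrt{-128 + 888} + 1620} = \sqrt{\sqrt{760} + 1620} = \sqrt{2 \sqrt{190} + 1620} = \sqrt{1620 + 2 \sqrt{190}}$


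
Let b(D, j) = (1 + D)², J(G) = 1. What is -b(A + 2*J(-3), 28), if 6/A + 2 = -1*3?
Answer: -81/25 ≈ -3.2400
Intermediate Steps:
A = -6/5 (A = 6/(-2 - 1*3) = 6/(-2 - 3) = 6/(-5) = 6*(-⅕) = -6/5 ≈ -1.2000)
-b(A + 2*J(-3), 28) = -(1 + (-6/5 + 2*1))² = -(1 + (-6/5 + 2))² = -(1 + ⅘)² = -(9/5)² = -1*81/25 = -81/25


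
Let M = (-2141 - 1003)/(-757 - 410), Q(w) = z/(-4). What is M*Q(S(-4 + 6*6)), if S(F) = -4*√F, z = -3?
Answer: 786/389 ≈ 2.0206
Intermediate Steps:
Q(w) = ¾ (Q(w) = -3/(-4) = -3*(-¼) = ¾)
M = 1048/389 (M = -3144/(-1167) = -3144*(-1/1167) = 1048/389 ≈ 2.6941)
M*Q(S(-4 + 6*6)) = (1048/389)*(¾) = 786/389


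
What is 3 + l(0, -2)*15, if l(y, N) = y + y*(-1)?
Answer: 3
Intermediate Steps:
l(y, N) = 0 (l(y, N) = y - y = 0)
3 + l(0, -2)*15 = 3 + 0*15 = 3 + 0 = 3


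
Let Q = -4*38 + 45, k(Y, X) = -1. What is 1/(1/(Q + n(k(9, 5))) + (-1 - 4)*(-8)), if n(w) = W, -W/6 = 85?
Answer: 617/24679 ≈ 0.025001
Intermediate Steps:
W = -510 (W = -6*85 = -510)
Q = -107 (Q = -152 + 45 = -107)
n(w) = -510
1/(1/(Q + n(k(9, 5))) + (-1 - 4)*(-8)) = 1/(1/(-107 - 510) + (-1 - 4)*(-8)) = 1/(1/(-617) - 5*(-8)) = 1/(-1/617 + 40) = 1/(24679/617) = 617/24679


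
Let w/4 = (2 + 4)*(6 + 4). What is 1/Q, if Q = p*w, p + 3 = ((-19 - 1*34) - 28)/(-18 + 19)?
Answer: -1/20160 ≈ -4.9603e-5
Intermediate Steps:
p = -84 (p = -3 + ((-19 - 1*34) - 28)/(-18 + 19) = -3 + ((-19 - 34) - 28)/1 = -3 + (-53 - 28)*1 = -3 - 81*1 = -3 - 81 = -84)
w = 240 (w = 4*((2 + 4)*(6 + 4)) = 4*(6*10) = 4*60 = 240)
Q = -20160 (Q = -84*240 = -20160)
1/Q = 1/(-20160) = -1/20160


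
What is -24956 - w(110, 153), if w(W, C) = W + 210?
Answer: -25276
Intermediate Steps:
w(W, C) = 210 + W
-24956 - w(110, 153) = -24956 - (210 + 110) = -24956 - 1*320 = -24956 - 320 = -25276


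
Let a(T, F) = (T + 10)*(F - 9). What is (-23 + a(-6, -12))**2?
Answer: 11449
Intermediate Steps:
a(T, F) = (-9 + F)*(10 + T) (a(T, F) = (10 + T)*(-9 + F) = (-9 + F)*(10 + T))
(-23 + a(-6, -12))**2 = (-23 + (-90 - 9*(-6) + 10*(-12) - 12*(-6)))**2 = (-23 + (-90 + 54 - 120 + 72))**2 = (-23 - 84)**2 = (-107)**2 = 11449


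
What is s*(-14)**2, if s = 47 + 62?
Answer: 21364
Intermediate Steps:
s = 109
s*(-14)**2 = 109*(-14)**2 = 109*196 = 21364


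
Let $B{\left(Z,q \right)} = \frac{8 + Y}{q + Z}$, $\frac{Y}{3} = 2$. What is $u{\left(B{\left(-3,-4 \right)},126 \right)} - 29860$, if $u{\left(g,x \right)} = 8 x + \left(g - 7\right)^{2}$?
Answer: $-28771$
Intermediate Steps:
$Y = 6$ ($Y = 3 \cdot 2 = 6$)
$B{\left(Z,q \right)} = \frac{14}{Z + q}$ ($B{\left(Z,q \right)} = \frac{8 + 6}{q + Z} = \frac{14}{Z + q}$)
$u{\left(g,x \right)} = \left(-7 + g\right)^{2} + 8 x$ ($u{\left(g,x \right)} = 8 x + \left(-7 + g\right)^{2} = \left(-7 + g\right)^{2} + 8 x$)
$u{\left(B{\left(-3,-4 \right)},126 \right)} - 29860 = \left(\left(-7 + \frac{14}{-3 - 4}\right)^{2} + 8 \cdot 126\right) - 29860 = \left(\left(-7 + \frac{14}{-7}\right)^{2} + 1008\right) - 29860 = \left(\left(-7 + 14 \left(- \frac{1}{7}\right)\right)^{2} + 1008\right) - 29860 = \left(\left(-7 - 2\right)^{2} + 1008\right) - 29860 = \left(\left(-9\right)^{2} + 1008\right) - 29860 = \left(81 + 1008\right) - 29860 = 1089 - 29860 = -28771$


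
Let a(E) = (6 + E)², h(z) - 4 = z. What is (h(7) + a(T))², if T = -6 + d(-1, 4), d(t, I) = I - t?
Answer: 1296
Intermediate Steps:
h(z) = 4 + z
T = -1 (T = -6 + (4 - 1*(-1)) = -6 + (4 + 1) = -6 + 5 = -1)
(h(7) + a(T))² = ((4 + 7) + (6 - 1)²)² = (11 + 5²)² = (11 + 25)² = 36² = 1296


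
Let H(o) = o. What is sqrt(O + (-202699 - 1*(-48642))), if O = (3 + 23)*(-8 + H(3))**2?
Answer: I*sqrt(153407) ≈ 391.67*I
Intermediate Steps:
O = 650 (O = (3 + 23)*(-8 + 3)**2 = 26*(-5)**2 = 26*25 = 650)
sqrt(O + (-202699 - 1*(-48642))) = sqrt(650 + (-202699 - 1*(-48642))) = sqrt(650 + (-202699 + 48642)) = sqrt(650 - 154057) = sqrt(-153407) = I*sqrt(153407)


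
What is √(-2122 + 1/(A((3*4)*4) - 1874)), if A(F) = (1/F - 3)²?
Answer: I*√39185565935914186/4297247 ≈ 46.065*I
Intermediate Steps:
A(F) = (-3 + 1/F)²
√(-2122 + 1/(A((3*4)*4) - 1874)) = √(-2122 + 1/((-1 + 3*((3*4)*4))²/((3*4)*4)² - 1874)) = √(-2122 + 1/((-1 + 3*(12*4))²/(12*4)² - 1874)) = √(-2122 + 1/((-1 + 3*48)²/48² - 1874)) = √(-2122 + 1/((-1 + 144)²/2304 - 1874)) = √(-2122 + 1/((1/2304)*143² - 1874)) = √(-2122 + 1/((1/2304)*20449 - 1874)) = √(-2122 + 1/(20449/2304 - 1874)) = √(-2122 + 1/(-4297247/2304)) = √(-2122 - 2304/4297247) = √(-9118760438/4297247) = I*√39185565935914186/4297247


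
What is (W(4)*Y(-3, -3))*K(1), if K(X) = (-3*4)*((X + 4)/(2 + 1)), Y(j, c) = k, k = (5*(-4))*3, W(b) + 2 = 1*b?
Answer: 2400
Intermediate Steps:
W(b) = -2 + b (W(b) = -2 + 1*b = -2 + b)
k = -60 (k = -20*3 = -60)
Y(j, c) = -60
K(X) = -16 - 4*X (K(X) = -12*(4 + X)/3 = -12*(4/3 + X/3) = -16 - 4*X)
(W(4)*Y(-3, -3))*K(1) = ((-2 + 4)*(-60))*(-16 - 4*1) = (2*(-60))*(-16 - 4) = -120*(-20) = 2400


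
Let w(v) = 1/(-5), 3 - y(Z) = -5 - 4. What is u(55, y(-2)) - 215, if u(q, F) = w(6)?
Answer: -1076/5 ≈ -215.20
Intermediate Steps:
y(Z) = 12 (y(Z) = 3 - (-5 - 4) = 3 - 1*(-9) = 3 + 9 = 12)
w(v) = -⅕
u(q, F) = -⅕
u(55, y(-2)) - 215 = -⅕ - 215 = -1076/5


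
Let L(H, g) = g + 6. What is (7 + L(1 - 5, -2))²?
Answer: 121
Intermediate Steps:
L(H, g) = 6 + g
(7 + L(1 - 5, -2))² = (7 + (6 - 2))² = (7 + 4)² = 11² = 121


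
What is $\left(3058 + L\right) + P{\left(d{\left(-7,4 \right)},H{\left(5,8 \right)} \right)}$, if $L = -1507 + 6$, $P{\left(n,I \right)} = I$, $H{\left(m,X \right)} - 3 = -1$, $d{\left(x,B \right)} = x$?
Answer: $1559$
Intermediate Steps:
$H{\left(m,X \right)} = 2$ ($H{\left(m,X \right)} = 3 - 1 = 2$)
$L = -1501$
$\left(3058 + L\right) + P{\left(d{\left(-7,4 \right)},H{\left(5,8 \right)} \right)} = \left(3058 - 1501\right) + 2 = 1557 + 2 = 1559$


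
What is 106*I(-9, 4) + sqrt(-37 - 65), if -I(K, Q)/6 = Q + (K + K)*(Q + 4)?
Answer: 89040 + I*sqrt(102) ≈ 89040.0 + 10.1*I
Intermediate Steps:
I(K, Q) = -6*Q - 12*K*(4 + Q) (I(K, Q) = -6*(Q + (K + K)*(Q + 4)) = -6*(Q + (2*K)*(4 + Q)) = -6*(Q + 2*K*(4 + Q)) = -6*Q - 12*K*(4 + Q))
106*I(-9, 4) + sqrt(-37 - 65) = 106*(-48*(-9) - 6*4 - 12*(-9)*4) + sqrt(-37 - 65) = 106*(432 - 24 + 432) + sqrt(-102) = 106*840 + I*sqrt(102) = 89040 + I*sqrt(102)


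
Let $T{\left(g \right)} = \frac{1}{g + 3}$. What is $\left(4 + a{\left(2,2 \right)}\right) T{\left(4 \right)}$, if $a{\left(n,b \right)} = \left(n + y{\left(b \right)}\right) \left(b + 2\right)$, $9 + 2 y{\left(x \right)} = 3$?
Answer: $0$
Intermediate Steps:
$y{\left(x \right)} = -3$ ($y{\left(x \right)} = - \frac{9}{2} + \frac{1}{2} \cdot 3 = - \frac{9}{2} + \frac{3}{2} = -3$)
$T{\left(g \right)} = \frac{1}{3 + g}$
$a{\left(n,b \right)} = \left(-3 + n\right) \left(2 + b\right)$ ($a{\left(n,b \right)} = \left(n - 3\right) \left(b + 2\right) = \left(-3 + n\right) \left(2 + b\right)$)
$\left(4 + a{\left(2,2 \right)}\right) T{\left(4 \right)} = \frac{4 + \left(-6 - 6 + 2 \cdot 2 + 2 \cdot 2\right)}{3 + 4} = \frac{4 + \left(-6 - 6 + 4 + 4\right)}{7} = \left(4 - 4\right) \frac{1}{7} = 0 \cdot \frac{1}{7} = 0$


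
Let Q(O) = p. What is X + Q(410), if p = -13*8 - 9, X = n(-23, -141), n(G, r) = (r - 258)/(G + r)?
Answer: -18133/164 ≈ -110.57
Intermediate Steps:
n(G, r) = (-258 + r)/(G + r)
X = 399/164 (X = (-258 - 141)/(-23 - 141) = -399/(-164) = -1/164*(-399) = 399/164 ≈ 2.4329)
p = -113 (p = -104 - 9 = -113)
Q(O) = -113
X + Q(410) = 399/164 - 113 = -18133/164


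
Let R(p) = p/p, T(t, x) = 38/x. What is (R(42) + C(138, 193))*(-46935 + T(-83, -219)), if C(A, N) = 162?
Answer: -1675444889/219 ≈ -7.6504e+6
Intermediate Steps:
R(p) = 1
(R(42) + C(138, 193))*(-46935 + T(-83, -219)) = (1 + 162)*(-46935 + 38/(-219)) = 163*(-46935 + 38*(-1/219)) = 163*(-46935 - 38/219) = 163*(-10278803/219) = -1675444889/219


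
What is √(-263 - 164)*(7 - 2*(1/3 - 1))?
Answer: 25*I*√427/3 ≈ 172.2*I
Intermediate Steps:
√(-263 - 164)*(7 - 2*(1/3 - 1)) = √(-427)*(7 - 2*(⅓ - 1)) = (I*√427)*(7 - 2*(-2)/3) = (I*√427)*(7 - 1*(-4/3)) = (I*√427)*(7 + 4/3) = (I*√427)*(25/3) = 25*I*√427/3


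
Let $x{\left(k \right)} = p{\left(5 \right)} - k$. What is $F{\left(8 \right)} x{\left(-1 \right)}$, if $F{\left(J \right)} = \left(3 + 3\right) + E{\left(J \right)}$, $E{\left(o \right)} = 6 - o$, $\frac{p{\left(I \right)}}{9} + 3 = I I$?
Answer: $796$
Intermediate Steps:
$p{\left(I \right)} = -27 + 9 I^{2}$ ($p{\left(I \right)} = -27 + 9 I I = -27 + 9 I^{2}$)
$x{\left(k \right)} = 198 - k$ ($x{\left(k \right)} = \left(-27 + 9 \cdot 5^{2}\right) - k = \left(-27 + 9 \cdot 25\right) - k = \left(-27 + 225\right) - k = 198 - k$)
$F{\left(J \right)} = 12 - J$ ($F{\left(J \right)} = \left(3 + 3\right) - \left(-6 + J\right) = 6 - \left(-6 + J\right) = 12 - J$)
$F{\left(8 \right)} x{\left(-1 \right)} = \left(12 - 8\right) \left(198 - -1\right) = \left(12 - 8\right) \left(198 + 1\right) = 4 \cdot 199 = 796$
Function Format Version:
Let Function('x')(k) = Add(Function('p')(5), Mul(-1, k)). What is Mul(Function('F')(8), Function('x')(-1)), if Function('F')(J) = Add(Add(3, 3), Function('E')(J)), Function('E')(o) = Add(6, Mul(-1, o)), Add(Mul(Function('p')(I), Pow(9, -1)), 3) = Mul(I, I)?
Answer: 796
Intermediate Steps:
Function('p')(I) = Add(-27, Mul(9, Pow(I, 2))) (Function('p')(I) = Add(-27, Mul(9, Mul(I, I))) = Add(-27, Mul(9, Pow(I, 2))))
Function('x')(k) = Add(198, Mul(-1, k)) (Function('x')(k) = Add(Add(-27, Mul(9, Pow(5, 2))), Mul(-1, k)) = Add(Add(-27, Mul(9, 25)), Mul(-1, k)) = Add(Add(-27, 225), Mul(-1, k)) = Add(198, Mul(-1, k)))
Function('F')(J) = Add(12, Mul(-1, J)) (Function('F')(J) = Add(Add(3, 3), Add(6, Mul(-1, J))) = Add(6, Add(6, Mul(-1, J))) = Add(12, Mul(-1, J)))
Mul(Function('F')(8), Function('x')(-1)) = Mul(Add(12, Mul(-1, 8)), Add(198, Mul(-1, -1))) = Mul(Add(12, -8), Add(198, 1)) = Mul(4, 199) = 796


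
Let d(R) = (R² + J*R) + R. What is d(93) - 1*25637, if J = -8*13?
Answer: -26567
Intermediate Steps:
J = -104
d(R) = R² - 103*R (d(R) = (R² - 104*R) + R = R² - 103*R)
d(93) - 1*25637 = 93*(-103 + 93) - 1*25637 = 93*(-10) - 25637 = -930 - 25637 = -26567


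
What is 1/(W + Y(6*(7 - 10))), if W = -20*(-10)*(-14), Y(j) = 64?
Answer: -1/2736 ≈ -0.00036550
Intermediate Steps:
W = -2800 (W = 200*(-14) = -2800)
1/(W + Y(6*(7 - 10))) = 1/(-2800 + 64) = 1/(-2736) = -1/2736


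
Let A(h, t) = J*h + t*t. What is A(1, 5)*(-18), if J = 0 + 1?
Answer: -468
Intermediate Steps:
J = 1
A(h, t) = h + t² (A(h, t) = 1*h + t*t = h + t²)
A(1, 5)*(-18) = (1 + 5²)*(-18) = (1 + 25)*(-18) = 26*(-18) = -468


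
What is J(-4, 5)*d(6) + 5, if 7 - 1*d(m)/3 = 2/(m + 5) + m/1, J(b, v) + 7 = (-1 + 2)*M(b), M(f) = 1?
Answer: -107/11 ≈ -9.7273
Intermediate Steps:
J(b, v) = -6 (J(b, v) = -7 + (-1 + 2)*1 = -7 + 1*1 = -7 + 1 = -6)
d(m) = 21 - 6/(5 + m) - 3*m (d(m) = 21 - 3*(2/(m + 5) + m/1) = 21 - 3*(2/(5 + m) + m*1) = 21 - 3*(2/(5 + m) + m) = 21 - 3*(m + 2/(5 + m)) = 21 + (-6/(5 + m) - 3*m) = 21 - 6/(5 + m) - 3*m)
J(-4, 5)*d(6) + 5 = -18*(33 - 1*6² + 2*6)/(5 + 6) + 5 = -18*(33 - 1*36 + 12)/11 + 5 = -18*(33 - 36 + 12)/11 + 5 = -18*9/11 + 5 = -6*27/11 + 5 = -162/11 + 5 = -107/11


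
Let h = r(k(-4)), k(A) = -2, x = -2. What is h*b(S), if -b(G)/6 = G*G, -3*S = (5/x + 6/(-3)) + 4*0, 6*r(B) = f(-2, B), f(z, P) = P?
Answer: 9/2 ≈ 4.5000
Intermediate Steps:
r(B) = B/6
h = -⅓ (h = (⅙)*(-2) = -⅓ ≈ -0.33333)
S = 3/2 (S = -((5/(-2) + 6/(-3)) + 4*0)/3 = -((5*(-½) + 6*(-⅓)) + 0)/3 = -((-5/2 - 2) + 0)/3 = -(-9/2 + 0)/3 = -⅓*(-9/2) = 3/2 ≈ 1.5000)
b(G) = -6*G² (b(G) = -6*G*G = -6*G²)
h*b(S) = -(-2)*(3/2)² = -(-2)*9/4 = -⅓*(-27/2) = 9/2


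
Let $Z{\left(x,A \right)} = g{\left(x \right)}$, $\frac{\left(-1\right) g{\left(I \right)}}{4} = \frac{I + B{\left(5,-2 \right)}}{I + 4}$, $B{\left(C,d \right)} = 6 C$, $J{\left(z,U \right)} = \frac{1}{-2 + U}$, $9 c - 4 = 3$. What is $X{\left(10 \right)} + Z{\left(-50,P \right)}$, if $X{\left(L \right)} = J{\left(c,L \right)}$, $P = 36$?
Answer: $- \frac{297}{184} \approx -1.6141$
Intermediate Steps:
$c = \frac{7}{9}$ ($c = \frac{4}{9} + \frac{1}{9} \cdot 3 = \frac{4}{9} + \frac{1}{3} = \frac{7}{9} \approx 0.77778$)
$g{\left(I \right)} = - \frac{4 \left(30 + I\right)}{4 + I}$ ($g{\left(I \right)} = - 4 \frac{I + 6 \cdot 5}{I + 4} = - 4 \frac{I + 30}{4 + I} = - 4 \frac{30 + I}{4 + I} = - \frac{4 \left(30 + I\right)}{4 + I}$)
$X{\left(L \right)} = \frac{1}{-2 + L}$
$Z{\left(x,A \right)} = \frac{4 \left(-30 - x\right)}{4 + x}$
$X{\left(10 \right)} + Z{\left(-50,P \right)} = \frac{1}{-2 + 10} + \frac{4 \left(-30 - -50\right)}{4 - 50} = \frac{1}{8} + \frac{4 \left(-30 + 50\right)}{-46} = \frac{1}{8} + 4 \left(- \frac{1}{46}\right) 20 = \frac{1}{8} - \frac{40}{23} = - \frac{297}{184}$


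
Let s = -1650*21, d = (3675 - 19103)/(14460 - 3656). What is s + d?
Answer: -93593507/2701 ≈ -34651.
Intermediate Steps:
d = -3857/2701 (d = -15428/10804 = -15428*1/10804 = -3857/2701 ≈ -1.4280)
s = -34650
s + d = -34650 - 3857/2701 = -93593507/2701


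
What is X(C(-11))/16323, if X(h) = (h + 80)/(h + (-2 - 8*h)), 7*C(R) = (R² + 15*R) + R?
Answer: 505/6055833 ≈ 8.3391e-5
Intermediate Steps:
C(R) = R²/7 + 16*R/7 (C(R) = ((R² + 15*R) + R)/7 = (R² + 16*R)/7 = R²/7 + 16*R/7)
X(h) = (80 + h)/(-2 - 7*h)
X(C(-11))/16323 = ((-80 - (-11)*(16 - 11)/7)/(2 + 7*((⅐)*(-11)*(16 - 11))))/16323 = ((-80 - (-11)*5/7)/(2 + 7*((⅐)*(-11)*5)))*(1/16323) = ((-80 - 1*(-55/7))/(2 + 7*(-55/7)))*(1/16323) = ((-80 + 55/7)/(2 - 55))*(1/16323) = (-505/7/(-53))*(1/16323) = -1/53*(-505/7)*(1/16323) = (505/371)*(1/16323) = 505/6055833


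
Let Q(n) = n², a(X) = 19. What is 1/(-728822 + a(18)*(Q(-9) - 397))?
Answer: -1/734826 ≈ -1.3609e-6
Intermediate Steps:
1/(-728822 + a(18)*(Q(-9) - 397)) = 1/(-728822 + 19*((-9)² - 397)) = 1/(-728822 + 19*(81 - 397)) = 1/(-728822 + 19*(-316)) = 1/(-728822 - 6004) = 1/(-734826) = -1/734826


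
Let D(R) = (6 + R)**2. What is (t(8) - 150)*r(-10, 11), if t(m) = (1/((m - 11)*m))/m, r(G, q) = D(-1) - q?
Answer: -201607/96 ≈ -2100.1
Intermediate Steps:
r(G, q) = 25 - q (r(G, q) = (6 - 1)**2 - q = 5**2 - q = 25 - q)
t(m) = 1/(m**2*(-11 + m)) (t(m) = (1/((-11 + m)*m))/m = (1/(m*(-11 + m)))/m = 1/(m**2*(-11 + m)))
(t(8) - 150)*r(-10, 11) = (1/(8**2*(-11 + 8)) - 150)*(25 - 1*11) = ((1/64)/(-3) - 150)*(25 - 11) = ((1/64)*(-1/3) - 150)*14 = (-1/192 - 150)*14 = -28801/192*14 = -201607/96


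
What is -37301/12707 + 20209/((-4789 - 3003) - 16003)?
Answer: -1144373058/302363065 ≈ -3.7848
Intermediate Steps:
-37301/12707 + 20209/((-4789 - 3003) - 16003) = -37301*1/12707 + 20209/(-7792 - 16003) = -37301/12707 + 20209/(-23795) = -37301/12707 + 20209*(-1/23795) = -37301/12707 - 20209/23795 = -1144373058/302363065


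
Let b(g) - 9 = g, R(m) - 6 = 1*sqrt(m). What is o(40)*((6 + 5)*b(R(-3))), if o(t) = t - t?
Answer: 0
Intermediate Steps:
R(m) = 6 + sqrt(m) (R(m) = 6 + 1*sqrt(m) = 6 + sqrt(m))
b(g) = 9 + g
o(t) = 0
o(40)*((6 + 5)*b(R(-3))) = 0*((6 + 5)*(9 + (6 + sqrt(-3)))) = 0*(11*(9 + (6 + I*sqrt(3)))) = 0*(11*(15 + I*sqrt(3))) = 0*(165 + 11*I*sqrt(3)) = 0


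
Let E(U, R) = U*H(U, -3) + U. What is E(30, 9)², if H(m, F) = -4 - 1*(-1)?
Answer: 3600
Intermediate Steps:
H(m, F) = -3 (H(m, F) = -4 + 1 = -3)
E(U, R) = -2*U (E(U, R) = U*(-3) + U = -3*U + U = -2*U)
E(30, 9)² = (-2*30)² = (-60)² = 3600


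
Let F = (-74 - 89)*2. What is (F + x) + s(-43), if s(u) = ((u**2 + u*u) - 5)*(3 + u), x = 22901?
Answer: -125145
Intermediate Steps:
s(u) = (-5 + 2*u**2)*(3 + u) (s(u) = ((u**2 + u**2) - 5)*(3 + u) = (2*u**2 - 5)*(3 + u) = (-5 + 2*u**2)*(3 + u))
F = -326 (F = -163*2 = -326)
(F + x) + s(-43) = (-326 + 22901) + (-15 - 5*(-43) + 2*(-43)**3 + 6*(-43)**2) = 22575 + (-15 + 215 + 2*(-79507) + 6*1849) = 22575 + (-15 + 215 - 159014 + 11094) = 22575 - 147720 = -125145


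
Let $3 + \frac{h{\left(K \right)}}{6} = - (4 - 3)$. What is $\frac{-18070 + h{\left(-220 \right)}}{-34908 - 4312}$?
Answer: $\frac{9047}{19610} \approx 0.46135$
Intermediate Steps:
$h{\left(K \right)} = -24$ ($h{\left(K \right)} = -18 + 6 \left(- (4 - 3)\right) = -18 + 6 \left(\left(-1\right) 1\right) = -18 + 6 \left(-1\right) = -18 - 6 = -24$)
$\frac{-18070 + h{\left(-220 \right)}}{-34908 - 4312} = \frac{-18070 - 24}{-34908 - 4312} = - \frac{18094}{-39220} = \left(-18094\right) \left(- \frac{1}{39220}\right) = \frac{9047}{19610}$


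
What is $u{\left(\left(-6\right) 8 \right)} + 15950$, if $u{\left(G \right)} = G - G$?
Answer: $15950$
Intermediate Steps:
$u{\left(G \right)} = 0$
$u{\left(\left(-6\right) 8 \right)} + 15950 = 0 + 15950 = 15950$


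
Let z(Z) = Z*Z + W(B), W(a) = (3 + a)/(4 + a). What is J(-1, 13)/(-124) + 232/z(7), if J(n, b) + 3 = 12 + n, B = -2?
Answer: 14186/3069 ≈ 4.6224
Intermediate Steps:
W(a) = (3 + a)/(4 + a)
J(n, b) = 9 + n (J(n, b) = -3 + (12 + n) = 9 + n)
z(Z) = ½ + Z² (z(Z) = Z*Z + (3 - 2)/(4 - 2) = Z² + 1/2 = Z² + (½)*1 = Z² + ½ = ½ + Z²)
J(-1, 13)/(-124) + 232/z(7) = (9 - 1)/(-124) + 232/(½ + 7²) = 8*(-1/124) + 232/(½ + 49) = -2/31 + 232/(99/2) = -2/31 + 232*(2/99) = -2/31 + 464/99 = 14186/3069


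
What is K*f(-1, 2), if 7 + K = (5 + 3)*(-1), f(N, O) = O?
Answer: -30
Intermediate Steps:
K = -15 (K = -7 + (5 + 3)*(-1) = -7 + 8*(-1) = -7 - 8 = -15)
K*f(-1, 2) = -15*2 = -30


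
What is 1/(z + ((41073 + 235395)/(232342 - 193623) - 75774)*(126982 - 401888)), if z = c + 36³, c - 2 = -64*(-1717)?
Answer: 38719/806474986753002 ≈ 4.8010e-11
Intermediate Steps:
c = 109890 (c = 2 - 64*(-1717) = 2 + 109888 = 109890)
z = 156546 (z = 109890 + 36³ = 109890 + 46656 = 156546)
1/(z + ((41073 + 235395)/(232342 - 193623) - 75774)*(126982 - 401888)) = 1/(156546 + ((41073 + 235395)/(232342 - 193623) - 75774)*(126982 - 401888)) = 1/(156546 + (276468/38719 - 75774)*(-274906)) = 1/(156546 - 2933617038/38719*(-274906)) = 1/(156546 + 806468925448428/38719) = 1/(806474986753002/38719) = 38719/806474986753002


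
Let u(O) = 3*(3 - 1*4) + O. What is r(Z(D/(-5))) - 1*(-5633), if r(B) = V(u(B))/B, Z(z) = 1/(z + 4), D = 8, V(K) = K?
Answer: 28134/5 ≈ 5626.8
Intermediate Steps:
u(O) = -3 + O (u(O) = 3*(3 - 4) + O = 3*(-1) + O = -3 + O)
Z(z) = 1/(4 + z)
r(B) = (-3 + B)/B
r(Z(D/(-5))) - 1*(-5633) = (-3 + 1/(4 + 8/(-5)))/(1/(4 + 8/(-5))) - 1*(-5633) = (-3 + 1/(4 + 8*(-⅕)))/(1/(4 + 8*(-⅕))) + 5633 = (-3 + 1/(4 - 8/5))/(1/(4 - 8/5)) + 5633 = (-3 + 1/(12/5))/(1/(12/5)) + 5633 = (-3 + 5/12)/(5/12) + 5633 = (12/5)*(-31/12) + 5633 = -31/5 + 5633 = 28134/5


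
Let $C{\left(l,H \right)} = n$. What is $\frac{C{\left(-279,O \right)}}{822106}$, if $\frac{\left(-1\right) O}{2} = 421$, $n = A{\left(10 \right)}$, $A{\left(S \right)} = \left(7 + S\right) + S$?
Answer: $\frac{27}{822106} \approx 3.2843 \cdot 10^{-5}$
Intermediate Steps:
$A{\left(S \right)} = 7 + 2 S$
$n = 27$ ($n = 7 + 2 \cdot 10 = 7 + 20 = 27$)
$O = -842$ ($O = \left(-2\right) 421 = -842$)
$C{\left(l,H \right)} = 27$
$\frac{C{\left(-279,O \right)}}{822106} = \frac{27}{822106}$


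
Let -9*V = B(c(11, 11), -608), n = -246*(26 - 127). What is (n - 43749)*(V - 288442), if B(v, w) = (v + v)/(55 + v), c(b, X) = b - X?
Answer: 5452419126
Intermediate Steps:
B(v, w) = 2*v/(55 + v) (B(v, w) = (2*v)/(55 + v) = 2*v/(55 + v))
n = 24846 (n = -246*(-101) = 24846)
V = 0 (V = -2*(11 - 1*11)/(9*(55 + (11 - 1*11))) = -2*(11 - 11)/(9*(55 + (11 - 11))) = -2*0/(9*(55 + 0)) = -2*0/(9*55) = -⅑*0 = 0)
(n - 43749)*(V - 288442) = (24846 - 43749)*(0 - 288442) = -18903*(-288442) = 5452419126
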